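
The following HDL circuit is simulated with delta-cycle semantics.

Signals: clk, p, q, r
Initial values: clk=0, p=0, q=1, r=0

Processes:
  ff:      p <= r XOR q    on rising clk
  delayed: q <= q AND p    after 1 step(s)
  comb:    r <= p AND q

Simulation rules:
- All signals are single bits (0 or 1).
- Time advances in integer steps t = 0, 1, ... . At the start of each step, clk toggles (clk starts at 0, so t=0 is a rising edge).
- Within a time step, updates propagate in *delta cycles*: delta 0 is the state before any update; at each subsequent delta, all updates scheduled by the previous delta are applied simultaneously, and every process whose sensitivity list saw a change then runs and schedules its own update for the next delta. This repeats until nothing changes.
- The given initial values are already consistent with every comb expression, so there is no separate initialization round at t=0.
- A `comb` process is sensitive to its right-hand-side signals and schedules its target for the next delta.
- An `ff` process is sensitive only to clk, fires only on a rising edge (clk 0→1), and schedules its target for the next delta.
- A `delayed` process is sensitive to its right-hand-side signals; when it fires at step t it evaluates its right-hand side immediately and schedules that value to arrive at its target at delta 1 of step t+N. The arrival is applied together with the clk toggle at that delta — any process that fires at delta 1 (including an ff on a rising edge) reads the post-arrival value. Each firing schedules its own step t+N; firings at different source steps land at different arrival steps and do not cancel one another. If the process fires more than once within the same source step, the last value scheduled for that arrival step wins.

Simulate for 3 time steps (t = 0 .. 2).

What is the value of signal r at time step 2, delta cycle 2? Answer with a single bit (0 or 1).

1

t0.Δ0 clk=0 r=0 q=1 p=0
t0.Δ1 clk=1 r=0 q=1 p=0
t0.Δ2 clk=1 r=0 q=1 p=1
t0.Δ3 clk=1 r=1 q=1 p=1
t1.Δ0 clk=1 r=1 q=1 p=1
t1.Δ1 clk=0 r=1 q=1 p=1
t2.Δ0 clk=0 r=1 q=1 p=1
t2.Δ1 clk=1 r=1 q=1 p=1
t2.Δ2 clk=1 r=1 q=1 p=0
t2.Δ3 clk=1 r=0 q=1 p=0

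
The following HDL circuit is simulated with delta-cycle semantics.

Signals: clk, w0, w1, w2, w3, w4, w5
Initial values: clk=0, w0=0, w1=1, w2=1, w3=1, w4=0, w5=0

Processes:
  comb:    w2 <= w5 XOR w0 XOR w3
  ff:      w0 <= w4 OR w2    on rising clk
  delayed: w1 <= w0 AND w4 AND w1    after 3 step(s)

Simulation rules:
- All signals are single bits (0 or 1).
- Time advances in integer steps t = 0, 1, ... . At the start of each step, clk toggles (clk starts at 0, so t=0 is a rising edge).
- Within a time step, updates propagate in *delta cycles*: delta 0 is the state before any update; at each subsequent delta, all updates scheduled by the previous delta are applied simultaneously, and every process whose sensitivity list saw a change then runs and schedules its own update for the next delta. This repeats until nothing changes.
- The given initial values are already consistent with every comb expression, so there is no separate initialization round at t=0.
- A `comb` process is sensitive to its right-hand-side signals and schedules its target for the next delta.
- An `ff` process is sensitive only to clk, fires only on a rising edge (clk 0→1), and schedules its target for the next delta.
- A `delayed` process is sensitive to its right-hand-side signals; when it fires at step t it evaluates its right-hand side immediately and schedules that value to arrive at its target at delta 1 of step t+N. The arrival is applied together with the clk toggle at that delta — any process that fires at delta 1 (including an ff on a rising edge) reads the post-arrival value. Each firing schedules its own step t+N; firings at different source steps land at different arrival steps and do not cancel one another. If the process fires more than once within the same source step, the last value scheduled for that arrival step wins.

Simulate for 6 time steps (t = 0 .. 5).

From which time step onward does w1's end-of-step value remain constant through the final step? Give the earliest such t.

3

t0.Δ0 w3=1 w0=0 w5=0 clk=0 w4=0 w1=1 w2=1
t0.Δ1 w3=1 w0=0 w5=0 clk=1 w4=0 w1=1 w2=1
t0.Δ2 w3=1 w0=1 w5=0 clk=1 w4=0 w1=1 w2=1
t0.Δ3 w3=1 w0=1 w5=0 clk=1 w4=0 w1=1 w2=0
t1.Δ0 w3=1 w0=1 w5=0 clk=1 w4=0 w1=1 w2=0
t1.Δ1 w3=1 w0=1 w5=0 clk=0 w4=0 w1=1 w2=0
t2.Δ0 w3=1 w0=1 w5=0 clk=0 w4=0 w1=1 w2=0
t2.Δ1 w3=1 w0=1 w5=0 clk=1 w4=0 w1=1 w2=0
t2.Δ2 w3=1 w0=0 w5=0 clk=1 w4=0 w1=1 w2=0
t2.Δ3 w3=1 w0=0 w5=0 clk=1 w4=0 w1=1 w2=1
t3.Δ0 w3=1 w0=0 w5=0 clk=1 w4=0 w1=1 w2=1
t3.Δ1 w3=1 w0=0 w5=0 clk=0 w4=0 w1=0 w2=1
t4.Δ0 w3=1 w0=0 w5=0 clk=0 w4=0 w1=0 w2=1
t4.Δ1 w3=1 w0=0 w5=0 clk=1 w4=0 w1=0 w2=1
t4.Δ2 w3=1 w0=1 w5=0 clk=1 w4=0 w1=0 w2=1
t4.Δ3 w3=1 w0=1 w5=0 clk=1 w4=0 w1=0 w2=0
t5.Δ0 w3=1 w0=1 w5=0 clk=1 w4=0 w1=0 w2=0
t5.Δ1 w3=1 w0=1 w5=0 clk=0 w4=0 w1=0 w2=0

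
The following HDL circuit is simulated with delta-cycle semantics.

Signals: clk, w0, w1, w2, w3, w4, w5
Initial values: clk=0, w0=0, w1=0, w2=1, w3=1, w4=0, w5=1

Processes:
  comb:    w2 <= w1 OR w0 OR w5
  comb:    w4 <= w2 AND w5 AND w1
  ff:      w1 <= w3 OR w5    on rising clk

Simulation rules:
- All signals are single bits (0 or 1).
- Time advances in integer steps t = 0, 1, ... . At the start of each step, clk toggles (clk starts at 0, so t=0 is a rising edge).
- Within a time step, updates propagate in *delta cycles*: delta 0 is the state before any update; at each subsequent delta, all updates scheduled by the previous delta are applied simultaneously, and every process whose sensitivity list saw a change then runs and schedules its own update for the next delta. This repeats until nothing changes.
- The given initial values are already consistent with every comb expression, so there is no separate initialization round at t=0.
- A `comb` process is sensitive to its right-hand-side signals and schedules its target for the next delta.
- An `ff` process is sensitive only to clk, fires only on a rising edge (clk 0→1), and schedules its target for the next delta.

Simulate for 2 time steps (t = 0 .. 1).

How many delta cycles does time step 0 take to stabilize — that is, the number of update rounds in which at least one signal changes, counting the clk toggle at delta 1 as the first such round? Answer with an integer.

3

t0.Δ0 w2=1 w3=1 w0=0 w1=0 clk=0 w4=0 w5=1
t0.Δ1 w2=1 w3=1 w0=0 w1=0 clk=1 w4=0 w5=1
t0.Δ2 w2=1 w3=1 w0=0 w1=1 clk=1 w4=0 w5=1
t0.Δ3 w2=1 w3=1 w0=0 w1=1 clk=1 w4=1 w5=1
t1.Δ0 w2=1 w3=1 w0=0 w1=1 clk=1 w4=1 w5=1
t1.Δ1 w2=1 w3=1 w0=0 w1=1 clk=0 w4=1 w5=1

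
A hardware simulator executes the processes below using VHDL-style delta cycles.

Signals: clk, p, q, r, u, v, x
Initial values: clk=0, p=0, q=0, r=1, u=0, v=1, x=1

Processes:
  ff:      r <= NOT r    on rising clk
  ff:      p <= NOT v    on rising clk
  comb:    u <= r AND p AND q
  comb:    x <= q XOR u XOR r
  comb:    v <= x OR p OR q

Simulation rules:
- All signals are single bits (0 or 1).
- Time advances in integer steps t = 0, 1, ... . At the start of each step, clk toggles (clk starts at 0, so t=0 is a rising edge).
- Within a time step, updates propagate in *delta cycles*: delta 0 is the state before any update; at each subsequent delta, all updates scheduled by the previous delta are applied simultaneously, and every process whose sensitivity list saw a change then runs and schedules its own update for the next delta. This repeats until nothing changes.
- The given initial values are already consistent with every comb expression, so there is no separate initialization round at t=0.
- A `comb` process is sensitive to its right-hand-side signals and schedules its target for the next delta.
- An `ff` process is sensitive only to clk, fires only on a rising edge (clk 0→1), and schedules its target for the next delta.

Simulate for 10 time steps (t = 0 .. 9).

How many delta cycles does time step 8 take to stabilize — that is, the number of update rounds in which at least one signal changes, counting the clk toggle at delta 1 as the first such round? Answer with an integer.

t=0 Δ0: clk=0 r=1 x=1 p=0 q=0 v=1 u=0
  Δ1: clk:0→1
  Δ2: r:1→0
  Δ3: x:1→0
  Δ4: v:1→0
  (4Δ to stable)
t=1 Δ0: clk=1 r=0 x=0 p=0 q=0 v=0 u=0
  Δ1: clk:1→0
  (1Δ to stable)
t=2 Δ0: clk=0 r=0 x=0 p=0 q=0 v=0 u=0
  Δ1: clk:0→1
  Δ2: r:0→1, p:0→1
  Δ3: x:0→1, v:0→1
  (3Δ to stable)
t=3 Δ0: clk=1 r=1 x=1 p=1 q=0 v=1 u=0
  Δ1: clk:1→0
  (1Δ to stable)
t=4 Δ0: clk=0 r=1 x=1 p=1 q=0 v=1 u=0
  Δ1: clk:0→1
  Δ2: r:1→0, p:1→0
  Δ3: x:1→0
  Δ4: v:1→0
  (4Δ to stable)
t=5 Δ0: clk=1 r=0 x=0 p=0 q=0 v=0 u=0
  Δ1: clk:1→0
  (1Δ to stable)
t=6 Δ0: clk=0 r=0 x=0 p=0 q=0 v=0 u=0
  Δ1: clk:0→1
  Δ2: r:0→1, p:0→1
  Δ3: x:0→1, v:0→1
  (3Δ to stable)
t=7 Δ0: clk=1 r=1 x=1 p=1 q=0 v=1 u=0
  Δ1: clk:1→0
  (1Δ to stable)
t=8 Δ0: clk=0 r=1 x=1 p=1 q=0 v=1 u=0
  Δ1: clk:0→1
  Δ2: r:1→0, p:1→0
  Δ3: x:1→0
  Δ4: v:1→0
  (4Δ to stable)
t=9 Δ0: clk=1 r=0 x=0 p=0 q=0 v=0 u=0
  Δ1: clk:1→0
  (1Δ to stable)

4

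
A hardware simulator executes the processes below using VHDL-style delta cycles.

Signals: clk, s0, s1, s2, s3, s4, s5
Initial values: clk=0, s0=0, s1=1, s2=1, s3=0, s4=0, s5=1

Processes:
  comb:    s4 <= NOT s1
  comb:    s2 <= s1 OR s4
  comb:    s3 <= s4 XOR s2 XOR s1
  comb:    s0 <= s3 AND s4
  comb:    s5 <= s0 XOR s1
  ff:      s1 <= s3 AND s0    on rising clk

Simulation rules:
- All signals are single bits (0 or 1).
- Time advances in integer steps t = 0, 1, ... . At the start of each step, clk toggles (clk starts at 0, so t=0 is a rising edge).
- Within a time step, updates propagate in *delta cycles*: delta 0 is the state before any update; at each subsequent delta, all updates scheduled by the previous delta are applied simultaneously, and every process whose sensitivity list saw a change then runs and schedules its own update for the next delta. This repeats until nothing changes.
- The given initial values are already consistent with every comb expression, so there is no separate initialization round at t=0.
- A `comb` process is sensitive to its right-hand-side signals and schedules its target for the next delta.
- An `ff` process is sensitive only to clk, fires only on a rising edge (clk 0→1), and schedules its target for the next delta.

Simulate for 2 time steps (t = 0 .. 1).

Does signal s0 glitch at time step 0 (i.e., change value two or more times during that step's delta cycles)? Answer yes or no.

[bits: s2,s1,s3,s4,s5,clk,s0]
t=0: Δ0=1100100 Δ1=1100110 Δ2=1000110 Δ3=0011010 Δ4=1011011 Δ5=1001111 Δ6=1001110 Δ7=1001010 | 7Δ
t=1: Δ0=1001010 Δ1=1001000 | 1Δ

yes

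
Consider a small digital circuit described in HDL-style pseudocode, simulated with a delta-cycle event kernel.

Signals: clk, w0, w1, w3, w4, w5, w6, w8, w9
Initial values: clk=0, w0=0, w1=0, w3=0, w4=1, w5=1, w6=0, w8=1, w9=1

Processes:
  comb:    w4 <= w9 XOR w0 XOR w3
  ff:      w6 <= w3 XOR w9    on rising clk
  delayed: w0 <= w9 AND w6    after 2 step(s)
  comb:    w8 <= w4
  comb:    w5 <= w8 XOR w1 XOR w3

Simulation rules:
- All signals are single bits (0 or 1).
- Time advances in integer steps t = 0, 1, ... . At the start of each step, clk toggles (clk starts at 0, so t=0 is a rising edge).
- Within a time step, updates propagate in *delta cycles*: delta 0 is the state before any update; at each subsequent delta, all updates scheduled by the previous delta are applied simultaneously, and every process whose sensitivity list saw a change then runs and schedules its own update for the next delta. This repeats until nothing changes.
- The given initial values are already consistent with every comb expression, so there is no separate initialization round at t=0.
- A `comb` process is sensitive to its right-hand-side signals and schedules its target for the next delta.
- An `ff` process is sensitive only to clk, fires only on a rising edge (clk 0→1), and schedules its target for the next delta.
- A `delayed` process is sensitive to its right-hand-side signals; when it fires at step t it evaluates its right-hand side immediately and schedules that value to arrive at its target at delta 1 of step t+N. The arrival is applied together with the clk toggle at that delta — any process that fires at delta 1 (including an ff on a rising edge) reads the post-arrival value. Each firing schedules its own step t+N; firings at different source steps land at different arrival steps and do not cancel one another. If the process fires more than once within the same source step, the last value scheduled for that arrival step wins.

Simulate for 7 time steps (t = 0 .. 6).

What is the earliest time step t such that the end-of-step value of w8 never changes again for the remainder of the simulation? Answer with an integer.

t0.Δ0 w6=0 w5=1 w4=1 clk=0 w8=1 w1=0 w3=0 w0=0 w9=1
t0.Δ1 w6=0 w5=1 w4=1 clk=1 w8=1 w1=0 w3=0 w0=0 w9=1
t0.Δ2 w6=1 w5=1 w4=1 clk=1 w8=1 w1=0 w3=0 w0=0 w9=1
t1.Δ0 w6=1 w5=1 w4=1 clk=1 w8=1 w1=0 w3=0 w0=0 w9=1
t1.Δ1 w6=1 w5=1 w4=1 clk=0 w8=1 w1=0 w3=0 w0=0 w9=1
t2.Δ0 w6=1 w5=1 w4=1 clk=0 w8=1 w1=0 w3=0 w0=0 w9=1
t2.Δ1 w6=1 w5=1 w4=1 clk=1 w8=1 w1=0 w3=0 w0=1 w9=1
t2.Δ2 w6=1 w5=1 w4=0 clk=1 w8=1 w1=0 w3=0 w0=1 w9=1
t2.Δ3 w6=1 w5=1 w4=0 clk=1 w8=0 w1=0 w3=0 w0=1 w9=1
t2.Δ4 w6=1 w5=0 w4=0 clk=1 w8=0 w1=0 w3=0 w0=1 w9=1
t3.Δ0 w6=1 w5=0 w4=0 clk=1 w8=0 w1=0 w3=0 w0=1 w9=1
t3.Δ1 w6=1 w5=0 w4=0 clk=0 w8=0 w1=0 w3=0 w0=1 w9=1
t4.Δ0 w6=1 w5=0 w4=0 clk=0 w8=0 w1=0 w3=0 w0=1 w9=1
t4.Δ1 w6=1 w5=0 w4=0 clk=1 w8=0 w1=0 w3=0 w0=1 w9=1
t5.Δ0 w6=1 w5=0 w4=0 clk=1 w8=0 w1=0 w3=0 w0=1 w9=1
t5.Δ1 w6=1 w5=0 w4=0 clk=0 w8=0 w1=0 w3=0 w0=1 w9=1
t6.Δ0 w6=1 w5=0 w4=0 clk=0 w8=0 w1=0 w3=0 w0=1 w9=1
t6.Δ1 w6=1 w5=0 w4=0 clk=1 w8=0 w1=0 w3=0 w0=1 w9=1

2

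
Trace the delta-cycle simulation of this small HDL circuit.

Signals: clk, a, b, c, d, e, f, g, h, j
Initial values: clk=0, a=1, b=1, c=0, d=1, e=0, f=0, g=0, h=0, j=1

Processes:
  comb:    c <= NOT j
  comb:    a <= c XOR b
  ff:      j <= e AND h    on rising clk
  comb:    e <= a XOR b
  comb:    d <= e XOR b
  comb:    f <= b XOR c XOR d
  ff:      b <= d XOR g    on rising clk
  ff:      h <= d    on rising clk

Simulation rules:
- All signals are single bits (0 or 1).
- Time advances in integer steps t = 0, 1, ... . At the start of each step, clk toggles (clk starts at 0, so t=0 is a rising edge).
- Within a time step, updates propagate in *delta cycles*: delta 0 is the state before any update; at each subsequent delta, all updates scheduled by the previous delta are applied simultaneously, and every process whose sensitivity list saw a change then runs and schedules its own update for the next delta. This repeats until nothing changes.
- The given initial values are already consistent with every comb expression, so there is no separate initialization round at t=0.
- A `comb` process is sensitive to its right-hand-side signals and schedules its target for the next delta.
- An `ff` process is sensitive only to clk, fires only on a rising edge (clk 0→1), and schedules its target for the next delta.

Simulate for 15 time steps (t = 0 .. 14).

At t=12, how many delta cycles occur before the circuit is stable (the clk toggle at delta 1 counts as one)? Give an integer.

[bits: clk,j,h,g,f,a,d,b,e,c]
t=0: Δ0=0100011100 Δ1=1100011100 Δ2=1010011100 Δ3=1010011101 Δ4=1010101101 Δ5=1010101111 Δ6=1010100111 Δ7=1010000111 | 7Δ
t=1: Δ0=1010000111 Δ1=0010000111 | 1Δ
t=2: Δ0=0010000111 Δ1=1010000111 Δ2=1100000011 Δ3=1100111000 Δ4=1100100010 Δ5=1100001000 Δ6=1100100000 Δ7=1100000000 | 7Δ
t=3: Δ0=1100000000 Δ1=0100000000 | 1Δ
t=4: Δ0=0100000000 Δ1=1100000000 Δ2=1000000000 Δ3=1000000001 Δ4=1000110001 Δ5=1000110011 Δ6=1000111011 Δ7=1000011011 | 7Δ
t=5: Δ0=1000011011 Δ1=0000011011 | 1Δ
t=6: Δ0=0000011011 Δ1=1000011011 Δ2=1010011111 Δ3=1010100101 Δ4=1010001111 Δ5=1010100111 Δ6=1010000111 | 6Δ
t=7: Δ0=1010000111 Δ1=0010000111 | 1Δ
t=8: Δ0=0010000111 Δ1=1010000111 Δ2=1100000011 Δ3=1100111000 Δ4=1100100010 Δ5=1100001000 Δ6=1100100000 Δ7=1100000000 | 7Δ
t=9: Δ0=1100000000 Δ1=0100000000 | 1Δ
t=10: Δ0=0100000000 Δ1=1100000000 Δ2=1000000000 Δ3=1000000001 Δ4=1000110001 Δ5=1000110011 Δ6=1000111011 Δ7=1000011011 | 7Δ
t=11: Δ0=1000011011 Δ1=0000011011 | 1Δ
t=12: Δ0=0000011011 Δ1=1000011011 Δ2=1010011111 Δ3=1010100101 Δ4=1010001111 Δ5=1010100111 Δ6=1010000111 | 6Δ
t=13: Δ0=1010000111 Δ1=0010000111 | 1Δ
t=14: Δ0=0010000111 Δ1=1010000111 Δ2=1100000011 Δ3=1100111000 Δ4=1100100010 Δ5=1100001000 Δ6=1100100000 Δ7=1100000000 | 7Δ

6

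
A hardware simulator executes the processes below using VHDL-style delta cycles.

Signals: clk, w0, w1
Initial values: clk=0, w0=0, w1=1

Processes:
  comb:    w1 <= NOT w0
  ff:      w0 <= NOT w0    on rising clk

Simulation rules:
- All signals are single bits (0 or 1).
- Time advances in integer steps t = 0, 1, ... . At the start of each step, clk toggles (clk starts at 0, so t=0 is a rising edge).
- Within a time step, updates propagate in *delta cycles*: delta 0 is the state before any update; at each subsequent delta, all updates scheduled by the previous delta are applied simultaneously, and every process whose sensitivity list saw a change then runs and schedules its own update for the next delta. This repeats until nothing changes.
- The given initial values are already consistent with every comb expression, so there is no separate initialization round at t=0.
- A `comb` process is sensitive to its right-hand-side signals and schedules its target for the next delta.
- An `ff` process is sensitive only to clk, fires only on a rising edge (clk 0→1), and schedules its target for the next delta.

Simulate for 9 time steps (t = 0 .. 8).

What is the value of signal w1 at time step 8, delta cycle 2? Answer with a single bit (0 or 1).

1

[bits: clk,w0,w1]
t=0: Δ0=001 Δ1=101 Δ2=111 Δ3=110 | 3Δ
t=1: Δ0=110 Δ1=010 | 1Δ
t=2: Δ0=010 Δ1=110 Δ2=100 Δ3=101 | 3Δ
t=3: Δ0=101 Δ1=001 | 1Δ
t=4: Δ0=001 Δ1=101 Δ2=111 Δ3=110 | 3Δ
t=5: Δ0=110 Δ1=010 | 1Δ
t=6: Δ0=010 Δ1=110 Δ2=100 Δ3=101 | 3Δ
t=7: Δ0=101 Δ1=001 | 1Δ
t=8: Δ0=001 Δ1=101 Δ2=111 Δ3=110 | 3Δ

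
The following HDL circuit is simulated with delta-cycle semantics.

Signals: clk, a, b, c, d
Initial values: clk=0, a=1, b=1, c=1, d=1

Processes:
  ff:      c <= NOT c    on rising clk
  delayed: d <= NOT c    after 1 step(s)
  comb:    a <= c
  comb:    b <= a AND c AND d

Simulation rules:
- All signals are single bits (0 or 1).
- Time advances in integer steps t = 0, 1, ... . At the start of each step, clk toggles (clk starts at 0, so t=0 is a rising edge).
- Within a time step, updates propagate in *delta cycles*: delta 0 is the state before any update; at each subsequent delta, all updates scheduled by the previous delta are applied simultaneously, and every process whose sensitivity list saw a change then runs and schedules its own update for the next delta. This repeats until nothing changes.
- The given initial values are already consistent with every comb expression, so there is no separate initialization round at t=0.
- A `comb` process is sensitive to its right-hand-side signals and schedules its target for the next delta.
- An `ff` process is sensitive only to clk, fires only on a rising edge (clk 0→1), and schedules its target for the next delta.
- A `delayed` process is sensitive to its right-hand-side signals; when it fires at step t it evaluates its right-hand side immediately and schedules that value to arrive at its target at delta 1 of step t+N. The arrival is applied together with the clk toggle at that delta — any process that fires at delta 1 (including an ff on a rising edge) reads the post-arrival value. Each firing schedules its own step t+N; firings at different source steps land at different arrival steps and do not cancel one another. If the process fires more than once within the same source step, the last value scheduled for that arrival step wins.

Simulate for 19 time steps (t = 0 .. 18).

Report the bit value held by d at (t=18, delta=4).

1

t=0 Δ0: b=1 clk=0 a=1 d=1 c=1
  Δ1: clk:0→1
  Δ2: c:1→0
  Δ3: b:1→0, a:1→0
  (3Δ to stable)
t=1 Δ0: b=0 clk=1 a=0 d=1 c=0
  Δ1: clk:1→0
  (1Δ to stable)
t=2 Δ0: b=0 clk=0 a=0 d=1 c=0
  Δ1: clk:0→1
  Δ2: c:0→1
  Δ3: a:0→1
  Δ4: b:0→1
  (4Δ to stable)
t=3 Δ0: b=1 clk=1 a=1 d=1 c=1
  Δ1: clk:1→0, d:1→0
  Δ2: b:1→0
  (2Δ to stable)
t=4 Δ0: b=0 clk=0 a=1 d=0 c=1
  Δ1: clk:0→1
  Δ2: c:1→0
  Δ3: a:1→0
  (3Δ to stable)
t=5 Δ0: b=0 clk=1 a=0 d=0 c=0
  Δ1: clk:1→0, d:0→1
  (1Δ to stable)
t=6 Δ0: b=0 clk=0 a=0 d=1 c=0
  Δ1: clk:0→1
  Δ2: c:0→1
  Δ3: a:0→1
  Δ4: b:0→1
  (4Δ to stable)
t=7 Δ0: b=1 clk=1 a=1 d=1 c=1
  Δ1: clk:1→0, d:1→0
  Δ2: b:1→0
  (2Δ to stable)
t=8 Δ0: b=0 clk=0 a=1 d=0 c=1
  Δ1: clk:0→1
  Δ2: c:1→0
  Δ3: a:1→0
  (3Δ to stable)
t=9 Δ0: b=0 clk=1 a=0 d=0 c=0
  Δ1: clk:1→0, d:0→1
  (1Δ to stable)
t=10 Δ0: b=0 clk=0 a=0 d=1 c=0
  Δ1: clk:0→1
  Δ2: c:0→1
  Δ3: a:0→1
  Δ4: b:0→1
  (4Δ to stable)
t=11 Δ0: b=1 clk=1 a=1 d=1 c=1
  Δ1: clk:1→0, d:1→0
  Δ2: b:1→0
  (2Δ to stable)
t=12 Δ0: b=0 clk=0 a=1 d=0 c=1
  Δ1: clk:0→1
  Δ2: c:1→0
  Δ3: a:1→0
  (3Δ to stable)
t=13 Δ0: b=0 clk=1 a=0 d=0 c=0
  Δ1: clk:1→0, d:0→1
  (1Δ to stable)
t=14 Δ0: b=0 clk=0 a=0 d=1 c=0
  Δ1: clk:0→1
  Δ2: c:0→1
  Δ3: a:0→1
  Δ4: b:0→1
  (4Δ to stable)
t=15 Δ0: b=1 clk=1 a=1 d=1 c=1
  Δ1: clk:1→0, d:1→0
  Δ2: b:1→0
  (2Δ to stable)
t=16 Δ0: b=0 clk=0 a=1 d=0 c=1
  Δ1: clk:0→1
  Δ2: c:1→0
  Δ3: a:1→0
  (3Δ to stable)
t=17 Δ0: b=0 clk=1 a=0 d=0 c=0
  Δ1: clk:1→0, d:0→1
  (1Δ to stable)
t=18 Δ0: b=0 clk=0 a=0 d=1 c=0
  Δ1: clk:0→1
  Δ2: c:0→1
  Δ3: a:0→1
  Δ4: b:0→1
  (4Δ to stable)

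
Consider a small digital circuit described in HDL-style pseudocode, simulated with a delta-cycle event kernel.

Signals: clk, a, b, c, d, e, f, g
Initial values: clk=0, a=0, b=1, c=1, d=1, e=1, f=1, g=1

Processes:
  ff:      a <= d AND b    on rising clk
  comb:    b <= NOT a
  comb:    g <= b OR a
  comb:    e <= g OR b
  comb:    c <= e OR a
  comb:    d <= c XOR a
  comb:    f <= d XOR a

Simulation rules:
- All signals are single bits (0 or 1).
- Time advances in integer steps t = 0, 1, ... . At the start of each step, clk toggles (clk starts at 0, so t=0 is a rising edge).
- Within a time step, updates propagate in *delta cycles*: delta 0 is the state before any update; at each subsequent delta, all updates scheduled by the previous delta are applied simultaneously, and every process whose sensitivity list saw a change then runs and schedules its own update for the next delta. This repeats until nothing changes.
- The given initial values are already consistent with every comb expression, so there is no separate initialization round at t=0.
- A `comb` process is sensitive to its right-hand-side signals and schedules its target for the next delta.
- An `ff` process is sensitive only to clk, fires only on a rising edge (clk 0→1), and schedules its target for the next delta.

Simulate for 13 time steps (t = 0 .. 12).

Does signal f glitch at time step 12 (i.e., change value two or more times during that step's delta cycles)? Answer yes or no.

yes

t0.Δ0 b=1 f=1 a=0 clk=0 e=1 g=1 d=1 c=1
t0.Δ1 b=1 f=1 a=0 clk=1 e=1 g=1 d=1 c=1
t0.Δ2 b=1 f=1 a=1 clk=1 e=1 g=1 d=1 c=1
t0.Δ3 b=0 f=0 a=1 clk=1 e=1 g=1 d=0 c=1
t0.Δ4 b=0 f=1 a=1 clk=1 e=1 g=1 d=0 c=1
t1.Δ0 b=0 f=1 a=1 clk=1 e=1 g=1 d=0 c=1
t1.Δ1 b=0 f=1 a=1 clk=0 e=1 g=1 d=0 c=1
t2.Δ0 b=0 f=1 a=1 clk=0 e=1 g=1 d=0 c=1
t2.Δ1 b=0 f=1 a=1 clk=1 e=1 g=1 d=0 c=1
t2.Δ2 b=0 f=1 a=0 clk=1 e=1 g=1 d=0 c=1
t2.Δ3 b=1 f=0 a=0 clk=1 e=1 g=0 d=1 c=1
t2.Δ4 b=1 f=1 a=0 clk=1 e=1 g=1 d=1 c=1
t3.Δ0 b=1 f=1 a=0 clk=1 e=1 g=1 d=1 c=1
t3.Δ1 b=1 f=1 a=0 clk=0 e=1 g=1 d=1 c=1
t4.Δ0 b=1 f=1 a=0 clk=0 e=1 g=1 d=1 c=1
t4.Δ1 b=1 f=1 a=0 clk=1 e=1 g=1 d=1 c=1
t4.Δ2 b=1 f=1 a=1 clk=1 e=1 g=1 d=1 c=1
t4.Δ3 b=0 f=0 a=1 clk=1 e=1 g=1 d=0 c=1
t4.Δ4 b=0 f=1 a=1 clk=1 e=1 g=1 d=0 c=1
t5.Δ0 b=0 f=1 a=1 clk=1 e=1 g=1 d=0 c=1
t5.Δ1 b=0 f=1 a=1 clk=0 e=1 g=1 d=0 c=1
t6.Δ0 b=0 f=1 a=1 clk=0 e=1 g=1 d=0 c=1
t6.Δ1 b=0 f=1 a=1 clk=1 e=1 g=1 d=0 c=1
t6.Δ2 b=0 f=1 a=0 clk=1 e=1 g=1 d=0 c=1
t6.Δ3 b=1 f=0 a=0 clk=1 e=1 g=0 d=1 c=1
t6.Δ4 b=1 f=1 a=0 clk=1 e=1 g=1 d=1 c=1
t7.Δ0 b=1 f=1 a=0 clk=1 e=1 g=1 d=1 c=1
t7.Δ1 b=1 f=1 a=0 clk=0 e=1 g=1 d=1 c=1
t8.Δ0 b=1 f=1 a=0 clk=0 e=1 g=1 d=1 c=1
t8.Δ1 b=1 f=1 a=0 clk=1 e=1 g=1 d=1 c=1
t8.Δ2 b=1 f=1 a=1 clk=1 e=1 g=1 d=1 c=1
t8.Δ3 b=0 f=0 a=1 clk=1 e=1 g=1 d=0 c=1
t8.Δ4 b=0 f=1 a=1 clk=1 e=1 g=1 d=0 c=1
t9.Δ0 b=0 f=1 a=1 clk=1 e=1 g=1 d=0 c=1
t9.Δ1 b=0 f=1 a=1 clk=0 e=1 g=1 d=0 c=1
t10.Δ0 b=0 f=1 a=1 clk=0 e=1 g=1 d=0 c=1
t10.Δ1 b=0 f=1 a=1 clk=1 e=1 g=1 d=0 c=1
t10.Δ2 b=0 f=1 a=0 clk=1 e=1 g=1 d=0 c=1
t10.Δ3 b=1 f=0 a=0 clk=1 e=1 g=0 d=1 c=1
t10.Δ4 b=1 f=1 a=0 clk=1 e=1 g=1 d=1 c=1
t11.Δ0 b=1 f=1 a=0 clk=1 e=1 g=1 d=1 c=1
t11.Δ1 b=1 f=1 a=0 clk=0 e=1 g=1 d=1 c=1
t12.Δ0 b=1 f=1 a=0 clk=0 e=1 g=1 d=1 c=1
t12.Δ1 b=1 f=1 a=0 clk=1 e=1 g=1 d=1 c=1
t12.Δ2 b=1 f=1 a=1 clk=1 e=1 g=1 d=1 c=1
t12.Δ3 b=0 f=0 a=1 clk=1 e=1 g=1 d=0 c=1
t12.Δ4 b=0 f=1 a=1 clk=1 e=1 g=1 d=0 c=1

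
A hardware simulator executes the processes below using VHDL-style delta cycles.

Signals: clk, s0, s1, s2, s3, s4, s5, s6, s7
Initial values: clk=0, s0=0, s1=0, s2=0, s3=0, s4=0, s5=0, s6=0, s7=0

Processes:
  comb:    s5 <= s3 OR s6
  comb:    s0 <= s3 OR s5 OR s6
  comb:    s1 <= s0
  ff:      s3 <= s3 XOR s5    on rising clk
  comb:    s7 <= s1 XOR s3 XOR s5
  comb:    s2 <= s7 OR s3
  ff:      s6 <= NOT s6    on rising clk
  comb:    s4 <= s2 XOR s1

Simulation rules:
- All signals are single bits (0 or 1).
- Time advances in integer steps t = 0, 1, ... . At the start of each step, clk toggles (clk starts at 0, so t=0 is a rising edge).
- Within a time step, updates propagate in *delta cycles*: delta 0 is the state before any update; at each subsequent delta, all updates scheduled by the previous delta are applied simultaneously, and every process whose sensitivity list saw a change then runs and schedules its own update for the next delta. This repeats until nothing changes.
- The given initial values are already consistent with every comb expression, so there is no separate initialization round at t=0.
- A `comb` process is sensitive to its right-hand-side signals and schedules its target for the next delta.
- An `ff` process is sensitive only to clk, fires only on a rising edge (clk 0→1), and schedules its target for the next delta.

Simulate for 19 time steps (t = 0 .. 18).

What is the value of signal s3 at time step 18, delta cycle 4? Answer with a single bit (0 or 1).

1

t=0 Δ0: s5=0 s3=0 s4=0 s0=0 s2=0 s7=0 s1=0 clk=0 s6=0
  Δ1: clk:0→1
  Δ2: s6:0→1
  Δ3: s5:0→1, s0:0→1
  Δ4: s7:0→1, s1:0→1
  Δ5: s4:0→1, s2:0→1, s7:1→0
  Δ6: s4:1→0, s2:1→0
  Δ7: s4:0→1
  (7Δ to stable)
t=1 Δ0: s5=1 s3=0 s4=1 s0=1 s2=0 s7=0 s1=1 clk=1 s6=1
  Δ1: clk:1→0
  (1Δ to stable)
t=2 Δ0: s5=1 s3=0 s4=1 s0=1 s2=0 s7=0 s1=1 clk=0 s6=1
  Δ1: clk:0→1
  Δ2: s3:0→1, s6:1→0
  Δ3: s2:0→1, s7:0→1
  Δ4: s4:1→0
  (4Δ to stable)
t=3 Δ0: s5=1 s3=1 s4=0 s0=1 s2=1 s7=1 s1=1 clk=1 s6=0
  Δ1: clk:1→0
  (1Δ to stable)
t=4 Δ0: s5=1 s3=1 s4=0 s0=1 s2=1 s7=1 s1=1 clk=0 s6=0
  Δ1: clk:0→1
  Δ2: s3:1→0, s6:0→1
  Δ3: s7:1→0
  Δ4: s2:1→0
  Δ5: s4:0→1
  (5Δ to stable)
t=5 Δ0: s5=1 s3=0 s4=1 s0=1 s2=0 s7=0 s1=1 clk=1 s6=1
  Δ1: clk:1→0
  (1Δ to stable)
t=6 Δ0: s5=1 s3=0 s4=1 s0=1 s2=0 s7=0 s1=1 clk=0 s6=1
  Δ1: clk:0→1
  Δ2: s3:0→1, s6:1→0
  Δ3: s2:0→1, s7:0→1
  Δ4: s4:1→0
  (4Δ to stable)
t=7 Δ0: s5=1 s3=1 s4=0 s0=1 s2=1 s7=1 s1=1 clk=1 s6=0
  Δ1: clk:1→0
  (1Δ to stable)
t=8 Δ0: s5=1 s3=1 s4=0 s0=1 s2=1 s7=1 s1=1 clk=0 s6=0
  Δ1: clk:0→1
  Δ2: s3:1→0, s6:0→1
  Δ3: s7:1→0
  Δ4: s2:1→0
  Δ5: s4:0→1
  (5Δ to stable)
t=9 Δ0: s5=1 s3=0 s4=1 s0=1 s2=0 s7=0 s1=1 clk=1 s6=1
  Δ1: clk:1→0
  (1Δ to stable)
t=10 Δ0: s5=1 s3=0 s4=1 s0=1 s2=0 s7=0 s1=1 clk=0 s6=1
  Δ1: clk:0→1
  Δ2: s3:0→1, s6:1→0
  Δ3: s2:0→1, s7:0→1
  Δ4: s4:1→0
  (4Δ to stable)
t=11 Δ0: s5=1 s3=1 s4=0 s0=1 s2=1 s7=1 s1=1 clk=1 s6=0
  Δ1: clk:1→0
  (1Δ to stable)
t=12 Δ0: s5=1 s3=1 s4=0 s0=1 s2=1 s7=1 s1=1 clk=0 s6=0
  Δ1: clk:0→1
  Δ2: s3:1→0, s6:0→1
  Δ3: s7:1→0
  Δ4: s2:1→0
  Δ5: s4:0→1
  (5Δ to stable)
t=13 Δ0: s5=1 s3=0 s4=1 s0=1 s2=0 s7=0 s1=1 clk=1 s6=1
  Δ1: clk:1→0
  (1Δ to stable)
t=14 Δ0: s5=1 s3=0 s4=1 s0=1 s2=0 s7=0 s1=1 clk=0 s6=1
  Δ1: clk:0→1
  Δ2: s3:0→1, s6:1→0
  Δ3: s2:0→1, s7:0→1
  Δ4: s4:1→0
  (4Δ to stable)
t=15 Δ0: s5=1 s3=1 s4=0 s0=1 s2=1 s7=1 s1=1 clk=1 s6=0
  Δ1: clk:1→0
  (1Δ to stable)
t=16 Δ0: s5=1 s3=1 s4=0 s0=1 s2=1 s7=1 s1=1 clk=0 s6=0
  Δ1: clk:0→1
  Δ2: s3:1→0, s6:0→1
  Δ3: s7:1→0
  Δ4: s2:1→0
  Δ5: s4:0→1
  (5Δ to stable)
t=17 Δ0: s5=1 s3=0 s4=1 s0=1 s2=0 s7=0 s1=1 clk=1 s6=1
  Δ1: clk:1→0
  (1Δ to stable)
t=18 Δ0: s5=1 s3=0 s4=1 s0=1 s2=0 s7=0 s1=1 clk=0 s6=1
  Δ1: clk:0→1
  Δ2: s3:0→1, s6:1→0
  Δ3: s2:0→1, s7:0→1
  Δ4: s4:1→0
  (4Δ to stable)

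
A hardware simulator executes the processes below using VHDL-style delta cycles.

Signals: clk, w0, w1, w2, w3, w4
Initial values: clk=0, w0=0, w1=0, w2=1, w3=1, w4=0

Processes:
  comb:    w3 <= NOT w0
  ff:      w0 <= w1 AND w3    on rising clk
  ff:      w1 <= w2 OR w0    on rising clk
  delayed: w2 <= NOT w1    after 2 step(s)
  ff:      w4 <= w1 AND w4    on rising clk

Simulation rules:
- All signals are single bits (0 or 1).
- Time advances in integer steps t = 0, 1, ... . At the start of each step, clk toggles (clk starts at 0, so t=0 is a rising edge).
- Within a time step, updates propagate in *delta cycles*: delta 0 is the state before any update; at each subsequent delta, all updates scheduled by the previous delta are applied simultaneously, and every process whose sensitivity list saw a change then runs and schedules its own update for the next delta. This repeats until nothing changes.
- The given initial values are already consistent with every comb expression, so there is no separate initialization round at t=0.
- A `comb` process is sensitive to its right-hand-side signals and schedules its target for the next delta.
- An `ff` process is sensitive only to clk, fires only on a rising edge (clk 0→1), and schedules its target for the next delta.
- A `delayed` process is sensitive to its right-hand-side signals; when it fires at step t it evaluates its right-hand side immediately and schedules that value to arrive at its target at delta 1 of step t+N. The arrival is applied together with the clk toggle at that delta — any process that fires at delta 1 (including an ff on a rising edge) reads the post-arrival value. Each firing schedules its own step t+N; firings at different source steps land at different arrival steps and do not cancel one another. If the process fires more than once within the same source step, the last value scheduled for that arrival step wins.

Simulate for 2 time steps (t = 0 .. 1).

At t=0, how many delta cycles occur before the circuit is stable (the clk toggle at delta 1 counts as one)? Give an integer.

t0.Δ0 w2=1 w1=0 w0=0 w4=0 w3=1 clk=0
t0.Δ1 w2=1 w1=0 w0=0 w4=0 w3=1 clk=1
t0.Δ2 w2=1 w1=1 w0=0 w4=0 w3=1 clk=1
t1.Δ0 w2=1 w1=1 w0=0 w4=0 w3=1 clk=1
t1.Δ1 w2=1 w1=1 w0=0 w4=0 w3=1 clk=0

2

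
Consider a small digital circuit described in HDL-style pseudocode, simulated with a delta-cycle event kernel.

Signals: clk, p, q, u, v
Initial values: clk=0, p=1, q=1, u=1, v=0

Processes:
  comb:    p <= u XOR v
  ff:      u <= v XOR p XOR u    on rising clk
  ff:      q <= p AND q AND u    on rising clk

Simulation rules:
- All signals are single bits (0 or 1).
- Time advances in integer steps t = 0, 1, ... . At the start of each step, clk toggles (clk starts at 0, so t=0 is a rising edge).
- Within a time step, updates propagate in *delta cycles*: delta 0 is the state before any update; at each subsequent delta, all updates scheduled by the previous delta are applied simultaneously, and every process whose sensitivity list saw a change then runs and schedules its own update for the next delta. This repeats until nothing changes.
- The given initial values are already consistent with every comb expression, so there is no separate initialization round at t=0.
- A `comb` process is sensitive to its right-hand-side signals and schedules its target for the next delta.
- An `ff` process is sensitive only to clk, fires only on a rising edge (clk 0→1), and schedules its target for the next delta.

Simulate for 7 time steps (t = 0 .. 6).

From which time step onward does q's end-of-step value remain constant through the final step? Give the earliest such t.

2

t0.Δ0 v=0 p=1 clk=0 u=1 q=1
t0.Δ1 v=0 p=1 clk=1 u=1 q=1
t0.Δ2 v=0 p=1 clk=1 u=0 q=1
t0.Δ3 v=0 p=0 clk=1 u=0 q=1
t1.Δ0 v=0 p=0 clk=1 u=0 q=1
t1.Δ1 v=0 p=0 clk=0 u=0 q=1
t2.Δ0 v=0 p=0 clk=0 u=0 q=1
t2.Δ1 v=0 p=0 clk=1 u=0 q=1
t2.Δ2 v=0 p=0 clk=1 u=0 q=0
t3.Δ0 v=0 p=0 clk=1 u=0 q=0
t3.Δ1 v=0 p=0 clk=0 u=0 q=0
t4.Δ0 v=0 p=0 clk=0 u=0 q=0
t4.Δ1 v=0 p=0 clk=1 u=0 q=0
t5.Δ0 v=0 p=0 clk=1 u=0 q=0
t5.Δ1 v=0 p=0 clk=0 u=0 q=0
t6.Δ0 v=0 p=0 clk=0 u=0 q=0
t6.Δ1 v=0 p=0 clk=1 u=0 q=0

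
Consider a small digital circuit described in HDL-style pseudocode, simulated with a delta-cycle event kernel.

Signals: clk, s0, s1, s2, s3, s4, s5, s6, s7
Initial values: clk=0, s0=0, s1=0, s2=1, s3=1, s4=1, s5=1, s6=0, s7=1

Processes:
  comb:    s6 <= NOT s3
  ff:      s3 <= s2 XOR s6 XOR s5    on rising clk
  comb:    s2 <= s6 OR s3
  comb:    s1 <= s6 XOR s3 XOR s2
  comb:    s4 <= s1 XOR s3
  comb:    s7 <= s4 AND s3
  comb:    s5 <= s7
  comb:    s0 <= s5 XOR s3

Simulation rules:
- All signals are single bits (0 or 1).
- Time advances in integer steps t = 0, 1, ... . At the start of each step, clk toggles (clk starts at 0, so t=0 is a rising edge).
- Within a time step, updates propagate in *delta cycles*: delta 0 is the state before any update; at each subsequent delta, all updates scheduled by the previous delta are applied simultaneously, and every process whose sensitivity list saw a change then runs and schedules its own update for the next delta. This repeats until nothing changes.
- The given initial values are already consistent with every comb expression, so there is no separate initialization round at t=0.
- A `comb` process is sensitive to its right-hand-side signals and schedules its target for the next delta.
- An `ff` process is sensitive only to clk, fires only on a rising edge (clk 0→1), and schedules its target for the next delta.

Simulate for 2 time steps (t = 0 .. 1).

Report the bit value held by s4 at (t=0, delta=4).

t0.Δ0 clk=0 s1=0 s4=1 s3=1 s2=1 s6=0 s5=1 s0=0 s7=1
t0.Δ1 clk=1 s1=0 s4=1 s3=1 s2=1 s6=0 s5=1 s0=0 s7=1
t0.Δ2 clk=1 s1=0 s4=1 s3=0 s2=1 s6=0 s5=1 s0=0 s7=1
t0.Δ3 clk=1 s1=1 s4=0 s3=0 s2=0 s6=1 s5=1 s0=1 s7=0
t0.Δ4 clk=1 s1=1 s4=1 s3=0 s2=1 s6=1 s5=0 s0=1 s7=0
t0.Δ5 clk=1 s1=0 s4=1 s3=0 s2=1 s6=1 s5=0 s0=0 s7=0
t0.Δ6 clk=1 s1=0 s4=0 s3=0 s2=1 s6=1 s5=0 s0=0 s7=0
t1.Δ0 clk=1 s1=0 s4=0 s3=0 s2=1 s6=1 s5=0 s0=0 s7=0
t1.Δ1 clk=0 s1=0 s4=0 s3=0 s2=1 s6=1 s5=0 s0=0 s7=0

1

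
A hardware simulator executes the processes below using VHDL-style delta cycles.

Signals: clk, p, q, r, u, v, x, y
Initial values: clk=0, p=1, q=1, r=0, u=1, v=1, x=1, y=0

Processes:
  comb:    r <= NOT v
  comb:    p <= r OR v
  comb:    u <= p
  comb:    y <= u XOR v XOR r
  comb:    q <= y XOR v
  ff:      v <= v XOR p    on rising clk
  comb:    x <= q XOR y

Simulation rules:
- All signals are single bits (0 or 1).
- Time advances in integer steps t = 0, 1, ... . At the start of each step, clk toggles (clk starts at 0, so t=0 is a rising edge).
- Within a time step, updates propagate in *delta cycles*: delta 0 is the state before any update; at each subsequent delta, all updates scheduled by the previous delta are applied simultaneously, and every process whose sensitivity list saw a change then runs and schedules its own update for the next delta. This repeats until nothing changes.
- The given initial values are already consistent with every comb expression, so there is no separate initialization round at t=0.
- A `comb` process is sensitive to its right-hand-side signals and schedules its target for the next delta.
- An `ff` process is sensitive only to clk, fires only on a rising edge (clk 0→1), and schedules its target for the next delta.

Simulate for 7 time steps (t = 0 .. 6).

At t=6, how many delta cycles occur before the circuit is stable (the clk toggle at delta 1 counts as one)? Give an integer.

6

[bits: v,y,q,p,r,x,u,clk]
t=0: Δ0=10110110 Δ1=10110111 Δ2=00110111 Δ3=01001111 Δ4=00111101 Δ5=01011111 Δ6=00111111 Δ7=00011111 Δ8=00011011 | 8Δ
t=1: Δ0=00011011 Δ1=00011010 | 1Δ
t=2: Δ0=00011010 Δ1=00011011 Δ2=10011011 Δ3=11110011 Δ4=10010011 Δ5=10110011 Δ6=10110111 | 6Δ
t=3: Δ0=10110111 Δ1=10110110 | 1Δ
t=4: Δ0=10110110 Δ1=10110111 Δ2=00110111 Δ3=01001111 Δ4=00111101 Δ5=01011111 Δ6=00111111 Δ7=00011111 Δ8=00011011 | 8Δ
t=5: Δ0=00011011 Δ1=00011010 | 1Δ
t=6: Δ0=00011010 Δ1=00011011 Δ2=10011011 Δ3=11110011 Δ4=10010011 Δ5=10110011 Δ6=10110111 | 6Δ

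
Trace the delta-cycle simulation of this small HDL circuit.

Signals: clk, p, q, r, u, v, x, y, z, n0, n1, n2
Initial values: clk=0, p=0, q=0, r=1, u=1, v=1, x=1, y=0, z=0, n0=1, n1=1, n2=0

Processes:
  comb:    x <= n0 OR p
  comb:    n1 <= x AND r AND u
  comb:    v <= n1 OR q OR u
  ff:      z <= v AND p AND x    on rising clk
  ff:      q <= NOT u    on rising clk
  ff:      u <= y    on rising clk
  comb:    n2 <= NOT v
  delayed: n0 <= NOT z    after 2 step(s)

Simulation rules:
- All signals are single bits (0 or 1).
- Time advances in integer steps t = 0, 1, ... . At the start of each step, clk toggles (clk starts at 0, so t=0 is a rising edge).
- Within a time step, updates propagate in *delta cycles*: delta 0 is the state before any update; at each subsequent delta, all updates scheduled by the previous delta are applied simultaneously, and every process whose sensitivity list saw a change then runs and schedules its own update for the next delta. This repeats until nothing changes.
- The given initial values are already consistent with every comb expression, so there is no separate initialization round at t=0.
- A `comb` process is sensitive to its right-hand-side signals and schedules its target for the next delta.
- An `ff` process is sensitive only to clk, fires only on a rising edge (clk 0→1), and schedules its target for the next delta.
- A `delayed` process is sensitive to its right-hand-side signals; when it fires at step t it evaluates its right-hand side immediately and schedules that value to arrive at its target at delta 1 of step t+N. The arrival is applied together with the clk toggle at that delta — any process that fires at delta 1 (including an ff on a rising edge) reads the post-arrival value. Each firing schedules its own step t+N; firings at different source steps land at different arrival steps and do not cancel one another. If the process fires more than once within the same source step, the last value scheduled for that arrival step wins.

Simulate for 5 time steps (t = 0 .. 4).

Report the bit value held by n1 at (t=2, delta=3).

[bits: clk,n0,z,x,v,u,q,n1,p,y,n2,r]
t=0: Δ0=010111010001 Δ1=110111010001 Δ2=110110010001 Δ3=110110000001 Δ4=110100000001 Δ5=110100000011 | 5Δ
t=1: Δ0=110100000011 Δ1=010100000011 | 1Δ
t=2: Δ0=010100000011 Δ1=110100000011 Δ2=110100100011 Δ3=110110100011 Δ4=110110100001 | 4Δ
t=3: Δ0=110110100001 Δ1=010110100001 | 1Δ
t=4: Δ0=010110100001 Δ1=110110100001 | 1Δ

0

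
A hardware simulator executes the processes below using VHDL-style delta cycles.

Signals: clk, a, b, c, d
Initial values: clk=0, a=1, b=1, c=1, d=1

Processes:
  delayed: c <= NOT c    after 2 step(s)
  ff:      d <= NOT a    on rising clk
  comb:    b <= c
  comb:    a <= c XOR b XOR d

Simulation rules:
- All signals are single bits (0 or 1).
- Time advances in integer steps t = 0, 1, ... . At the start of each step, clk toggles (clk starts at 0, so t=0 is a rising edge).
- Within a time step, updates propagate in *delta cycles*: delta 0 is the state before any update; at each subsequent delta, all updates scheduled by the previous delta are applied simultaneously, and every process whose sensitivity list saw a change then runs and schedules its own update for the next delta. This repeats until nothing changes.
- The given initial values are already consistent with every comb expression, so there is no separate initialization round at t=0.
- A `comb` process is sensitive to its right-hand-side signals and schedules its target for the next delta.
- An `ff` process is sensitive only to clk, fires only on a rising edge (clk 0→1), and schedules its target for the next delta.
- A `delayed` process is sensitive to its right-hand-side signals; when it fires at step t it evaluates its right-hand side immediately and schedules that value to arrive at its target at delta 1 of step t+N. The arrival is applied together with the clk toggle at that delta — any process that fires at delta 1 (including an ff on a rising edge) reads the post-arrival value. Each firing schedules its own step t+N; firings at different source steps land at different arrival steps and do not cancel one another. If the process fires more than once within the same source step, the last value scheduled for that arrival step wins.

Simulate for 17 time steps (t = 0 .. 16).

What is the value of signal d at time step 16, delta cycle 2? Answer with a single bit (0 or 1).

t0.Δ0 c=1 a=1 d=1 clk=0 b=1
t0.Δ1 c=1 a=1 d=1 clk=1 b=1
t0.Δ2 c=1 a=1 d=0 clk=1 b=1
t0.Δ3 c=1 a=0 d=0 clk=1 b=1
t1.Δ0 c=1 a=0 d=0 clk=1 b=1
t1.Δ1 c=1 a=0 d=0 clk=0 b=1
t2.Δ0 c=1 a=0 d=0 clk=0 b=1
t2.Δ1 c=1 a=0 d=0 clk=1 b=1
t2.Δ2 c=1 a=0 d=1 clk=1 b=1
t2.Δ3 c=1 a=1 d=1 clk=1 b=1
t3.Δ0 c=1 a=1 d=1 clk=1 b=1
t3.Δ1 c=1 a=1 d=1 clk=0 b=1
t4.Δ0 c=1 a=1 d=1 clk=0 b=1
t4.Δ1 c=1 a=1 d=1 clk=1 b=1
t4.Δ2 c=1 a=1 d=0 clk=1 b=1
t4.Δ3 c=1 a=0 d=0 clk=1 b=1
t5.Δ0 c=1 a=0 d=0 clk=1 b=1
t5.Δ1 c=1 a=0 d=0 clk=0 b=1
t6.Δ0 c=1 a=0 d=0 clk=0 b=1
t6.Δ1 c=1 a=0 d=0 clk=1 b=1
t6.Δ2 c=1 a=0 d=1 clk=1 b=1
t6.Δ3 c=1 a=1 d=1 clk=1 b=1
t7.Δ0 c=1 a=1 d=1 clk=1 b=1
t7.Δ1 c=1 a=1 d=1 clk=0 b=1
t8.Δ0 c=1 a=1 d=1 clk=0 b=1
t8.Δ1 c=1 a=1 d=1 clk=1 b=1
t8.Δ2 c=1 a=1 d=0 clk=1 b=1
t8.Δ3 c=1 a=0 d=0 clk=1 b=1
t9.Δ0 c=1 a=0 d=0 clk=1 b=1
t9.Δ1 c=1 a=0 d=0 clk=0 b=1
t10.Δ0 c=1 a=0 d=0 clk=0 b=1
t10.Δ1 c=1 a=0 d=0 clk=1 b=1
t10.Δ2 c=1 a=0 d=1 clk=1 b=1
t10.Δ3 c=1 a=1 d=1 clk=1 b=1
t11.Δ0 c=1 a=1 d=1 clk=1 b=1
t11.Δ1 c=1 a=1 d=1 clk=0 b=1
t12.Δ0 c=1 a=1 d=1 clk=0 b=1
t12.Δ1 c=1 a=1 d=1 clk=1 b=1
t12.Δ2 c=1 a=1 d=0 clk=1 b=1
t12.Δ3 c=1 a=0 d=0 clk=1 b=1
t13.Δ0 c=1 a=0 d=0 clk=1 b=1
t13.Δ1 c=1 a=0 d=0 clk=0 b=1
t14.Δ0 c=1 a=0 d=0 clk=0 b=1
t14.Δ1 c=1 a=0 d=0 clk=1 b=1
t14.Δ2 c=1 a=0 d=1 clk=1 b=1
t14.Δ3 c=1 a=1 d=1 clk=1 b=1
t15.Δ0 c=1 a=1 d=1 clk=1 b=1
t15.Δ1 c=1 a=1 d=1 clk=0 b=1
t16.Δ0 c=1 a=1 d=1 clk=0 b=1
t16.Δ1 c=1 a=1 d=1 clk=1 b=1
t16.Δ2 c=1 a=1 d=0 clk=1 b=1
t16.Δ3 c=1 a=0 d=0 clk=1 b=1

0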